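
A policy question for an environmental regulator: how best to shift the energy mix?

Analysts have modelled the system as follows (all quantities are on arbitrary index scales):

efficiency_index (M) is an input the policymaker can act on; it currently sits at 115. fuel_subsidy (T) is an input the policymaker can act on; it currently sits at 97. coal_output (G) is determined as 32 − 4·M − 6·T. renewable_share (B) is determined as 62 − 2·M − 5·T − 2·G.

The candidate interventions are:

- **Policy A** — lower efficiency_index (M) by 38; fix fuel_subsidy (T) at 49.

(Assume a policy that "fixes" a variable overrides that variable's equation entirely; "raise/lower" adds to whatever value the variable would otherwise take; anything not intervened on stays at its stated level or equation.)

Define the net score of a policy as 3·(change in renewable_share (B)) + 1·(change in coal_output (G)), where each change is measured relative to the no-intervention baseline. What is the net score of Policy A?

Baseline:
  M = 115
  T = 97
  G = 32 − 4·115 − 6·97 = -1010
  B = 62 − 2·115 − 5·97 − 2·(-1010) = 1367
Policy A (M − 38, T := 49):
  M = 115 − 38 = 77
  T = 49
  G = 32 − 4·77 − 6·49 = -570
  B = 62 − 2·77 − 5·49 − 2·(-570) = 803
ΔB = 803 − 1367 = -564; ΔG = -570 − (-1010) = 440
Score = 3·(-564) + 1·440 = -1252

-1252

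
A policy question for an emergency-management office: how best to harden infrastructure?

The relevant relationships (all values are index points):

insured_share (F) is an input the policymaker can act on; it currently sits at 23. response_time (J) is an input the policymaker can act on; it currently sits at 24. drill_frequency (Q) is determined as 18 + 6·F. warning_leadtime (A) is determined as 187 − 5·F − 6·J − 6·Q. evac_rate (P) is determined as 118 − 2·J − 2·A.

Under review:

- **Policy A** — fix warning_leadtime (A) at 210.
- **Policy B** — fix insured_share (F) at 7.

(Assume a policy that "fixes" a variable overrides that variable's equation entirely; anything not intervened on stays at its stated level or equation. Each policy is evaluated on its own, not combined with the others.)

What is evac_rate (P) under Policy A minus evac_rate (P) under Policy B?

-1124

Policy A (A := 210):
  F = 23
  J = 24
  Q = 18 + 6·23 = 156
  A = 210
  P = 118 − 2·24 − 2·210 = -350
Policy B (F := 7):
  F = 7
  J = 24
  Q = 18 + 6·7 = 60
  A = 187 − 5·7 − 6·24 − 6·60 = -352
  P = 118 − 2·24 − 2·(-352) = 774
P: -350 − 774 = -1124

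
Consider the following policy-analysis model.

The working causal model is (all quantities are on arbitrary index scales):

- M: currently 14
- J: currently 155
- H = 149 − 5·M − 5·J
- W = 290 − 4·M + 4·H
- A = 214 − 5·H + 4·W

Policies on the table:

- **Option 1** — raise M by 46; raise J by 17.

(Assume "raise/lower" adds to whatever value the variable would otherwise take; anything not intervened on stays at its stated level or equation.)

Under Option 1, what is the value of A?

-10707

Option 1 (M + 46, J + 17):
  M = 14 + 46 = 60
  J = 155 + 17 = 172
  H = 149 − 5·60 − 5·172 = -1011
  W = 290 − 4·60 + 4·(-1011) = -3994
  A = 214 − 5·(-1011) + 4·(-3994) = -10707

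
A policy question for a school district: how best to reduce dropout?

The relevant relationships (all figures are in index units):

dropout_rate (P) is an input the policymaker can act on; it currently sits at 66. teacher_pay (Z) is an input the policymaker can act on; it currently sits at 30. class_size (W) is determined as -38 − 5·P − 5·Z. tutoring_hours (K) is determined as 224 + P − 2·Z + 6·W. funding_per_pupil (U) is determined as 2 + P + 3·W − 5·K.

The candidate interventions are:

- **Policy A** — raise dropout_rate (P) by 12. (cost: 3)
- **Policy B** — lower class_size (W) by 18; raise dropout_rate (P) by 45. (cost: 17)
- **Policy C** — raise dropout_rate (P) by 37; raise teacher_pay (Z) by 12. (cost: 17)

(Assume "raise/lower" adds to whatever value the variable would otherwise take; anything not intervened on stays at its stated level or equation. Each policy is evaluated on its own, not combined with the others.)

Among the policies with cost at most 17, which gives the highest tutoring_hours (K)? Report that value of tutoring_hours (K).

Policy A (P + 12):
  P = 66 + 12 = 78
  Z = 30
  W = -38 − 5·78 − 5·30 = -578
  K = 224 + 78 − 2·30 + 6·(-578) = -3226
Policy B (W − 18, P + 45):
  P = 66 + 45 = 111
  Z = 30
  W = -38 − 5·111 − 5·30 (−18 from intervention) = -761
  K = 224 + 111 − 2·30 + 6·(-761) = -4291
Policy C (P + 37, Z + 12):
  P = 66 + 37 = 103
  Z = 30 + 12 = 42
  W = -38 − 5·103 − 5·42 = -763
  K = 224 + 103 − 2·42 + 6·(-763) = -4335
Comparing — Policy A: K=-3226, Policy B: K=-4291, Policy C: K=-4335. Highest is -3226 (Policy A).

-3226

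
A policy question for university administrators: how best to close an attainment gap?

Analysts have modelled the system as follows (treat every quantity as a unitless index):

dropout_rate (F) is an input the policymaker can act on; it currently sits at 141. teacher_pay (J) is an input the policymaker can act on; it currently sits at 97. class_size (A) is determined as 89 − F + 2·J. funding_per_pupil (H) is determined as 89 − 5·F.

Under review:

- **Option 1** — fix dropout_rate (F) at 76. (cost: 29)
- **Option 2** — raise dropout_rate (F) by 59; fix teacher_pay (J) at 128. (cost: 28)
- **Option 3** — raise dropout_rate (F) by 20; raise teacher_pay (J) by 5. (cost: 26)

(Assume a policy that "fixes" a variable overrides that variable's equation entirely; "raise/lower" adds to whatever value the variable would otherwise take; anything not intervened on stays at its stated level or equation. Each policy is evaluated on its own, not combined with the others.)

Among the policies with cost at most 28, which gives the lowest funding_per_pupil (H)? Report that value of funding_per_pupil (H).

-911

Option 2 (F + 59, J := 128):
  F = 141 + 59 = 200
  H = 89 − 5·200 = -911
Option 3 (F + 20, J + 5):
  F = 141 + 20 = 161
  H = 89 − 5·161 = -716
Comparing — Option 2: H=-911, Option 3: H=-716. Lowest is -911 (Option 2).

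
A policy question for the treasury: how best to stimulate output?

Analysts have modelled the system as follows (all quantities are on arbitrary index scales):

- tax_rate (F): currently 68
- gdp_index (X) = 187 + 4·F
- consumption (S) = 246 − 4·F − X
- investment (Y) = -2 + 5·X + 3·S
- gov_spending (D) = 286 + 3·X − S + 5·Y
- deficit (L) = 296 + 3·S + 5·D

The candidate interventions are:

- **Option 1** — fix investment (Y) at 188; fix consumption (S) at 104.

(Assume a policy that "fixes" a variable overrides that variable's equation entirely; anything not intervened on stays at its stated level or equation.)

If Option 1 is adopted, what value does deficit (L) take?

Option 1 (Y := 188, S := 104):
  F = 68
  X = 187 + 4·68 = 459
  S = 104
  Y = 188
  D = 286 + 3·459 − 104 + 5·188 = 2499
  L = 296 + 3·104 + 5·2499 = 13103

13103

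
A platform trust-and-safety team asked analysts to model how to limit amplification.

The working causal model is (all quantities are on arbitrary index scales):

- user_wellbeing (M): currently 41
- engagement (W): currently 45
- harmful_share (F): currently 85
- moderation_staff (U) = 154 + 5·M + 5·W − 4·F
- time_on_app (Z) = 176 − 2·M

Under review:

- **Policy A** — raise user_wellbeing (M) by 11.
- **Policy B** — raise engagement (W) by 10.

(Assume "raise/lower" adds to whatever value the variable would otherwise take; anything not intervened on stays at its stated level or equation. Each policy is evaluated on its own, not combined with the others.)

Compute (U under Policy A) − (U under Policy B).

5

Policy A (M + 11):
  M = 41 + 11 = 52
  W = 45
  F = 85
  U = 154 + 5·52 + 5·45 − 4·85 = 299
Policy B (W + 10):
  M = 41
  W = 45 + 10 = 55
  F = 85
  U = 154 + 5·41 + 5·55 − 4·85 = 294
U: 299 − 294 = 5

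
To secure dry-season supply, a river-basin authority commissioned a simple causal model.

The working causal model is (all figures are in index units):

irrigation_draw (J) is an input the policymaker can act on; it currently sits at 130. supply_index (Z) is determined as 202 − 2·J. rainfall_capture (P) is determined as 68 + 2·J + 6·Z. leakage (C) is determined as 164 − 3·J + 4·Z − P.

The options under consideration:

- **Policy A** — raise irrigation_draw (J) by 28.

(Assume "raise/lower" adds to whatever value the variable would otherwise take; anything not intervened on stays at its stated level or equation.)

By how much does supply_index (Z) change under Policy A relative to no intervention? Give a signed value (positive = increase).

Baseline:
  J = 130
  Z = 202 − 2·130 = -58
Policy A (J + 28):
  J = 130 + 28 = 158
  Z = 202 − 2·158 = -114
Change in Z: -114 − (-58) = -56

-56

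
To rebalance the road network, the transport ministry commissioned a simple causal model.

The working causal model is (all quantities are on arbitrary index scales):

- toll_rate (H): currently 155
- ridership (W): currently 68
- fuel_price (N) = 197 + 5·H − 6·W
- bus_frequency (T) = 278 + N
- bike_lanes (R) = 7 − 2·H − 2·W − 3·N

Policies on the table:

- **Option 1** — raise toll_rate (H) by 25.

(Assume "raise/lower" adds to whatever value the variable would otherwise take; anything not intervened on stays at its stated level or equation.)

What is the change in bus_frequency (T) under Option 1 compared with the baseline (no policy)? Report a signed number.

Baseline:
  H = 155
  W = 68
  N = 197 + 5·155 − 6·68 = 564
  T = 278 + 564 = 842
Option 1 (H + 25):
  H = 155 + 25 = 180
  W = 68
  N = 197 + 5·180 − 6·68 = 689
  T = 278 + 689 = 967
Change in T: 967 − 842 = 125

125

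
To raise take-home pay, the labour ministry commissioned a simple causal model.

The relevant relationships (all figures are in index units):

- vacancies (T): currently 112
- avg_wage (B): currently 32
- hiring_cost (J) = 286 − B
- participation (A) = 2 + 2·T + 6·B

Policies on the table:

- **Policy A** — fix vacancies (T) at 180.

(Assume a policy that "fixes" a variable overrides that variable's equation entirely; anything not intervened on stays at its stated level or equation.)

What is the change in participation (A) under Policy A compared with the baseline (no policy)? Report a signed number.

Baseline:
  T = 112
  B = 32
  A = 2 + 2·112 + 6·32 = 418
Policy A (T := 180):
  T = 180
  B = 32
  A = 2 + 2·180 + 6·32 = 554
Change in A: 554 − 418 = 136

136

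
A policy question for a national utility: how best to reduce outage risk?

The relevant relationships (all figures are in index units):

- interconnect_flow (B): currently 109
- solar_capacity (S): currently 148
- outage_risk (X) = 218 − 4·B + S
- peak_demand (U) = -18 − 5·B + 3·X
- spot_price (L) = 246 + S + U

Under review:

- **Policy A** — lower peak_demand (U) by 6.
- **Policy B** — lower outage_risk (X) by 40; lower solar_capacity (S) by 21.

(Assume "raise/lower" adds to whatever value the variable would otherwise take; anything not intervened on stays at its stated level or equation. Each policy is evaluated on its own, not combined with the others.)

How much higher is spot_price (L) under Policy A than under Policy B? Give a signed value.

Policy A (U − 6):
  B = 109
  S = 148
  X = 218 − 4·109 + 148 = -70
  U = -18 − 5·109 + 3·(-70) (−6 from intervention) = -779
  L = 246 + 148 + (-779) = -385
Policy B (X − 40, S − 21):
  B = 109
  S = 148 − 21 = 127
  X = 218 − 4·109 + 127 (−40 from intervention) = -131
  U = -18 − 5·109 + 3·(-131) = -956
  L = 246 + 127 + (-956) = -583
L: -385 − (-583) = 198

198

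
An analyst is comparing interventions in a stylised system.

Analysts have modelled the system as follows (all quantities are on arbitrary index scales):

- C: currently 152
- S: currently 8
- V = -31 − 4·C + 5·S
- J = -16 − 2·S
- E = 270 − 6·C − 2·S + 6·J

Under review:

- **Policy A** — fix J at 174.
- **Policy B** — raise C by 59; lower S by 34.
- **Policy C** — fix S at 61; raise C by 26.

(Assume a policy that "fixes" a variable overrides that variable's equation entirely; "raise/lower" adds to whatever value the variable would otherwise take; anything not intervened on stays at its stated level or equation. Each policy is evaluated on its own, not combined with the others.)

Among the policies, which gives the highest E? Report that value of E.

386

Policy A (J := 174):
  C = 152
  S = 8
  J = 174
  E = 270 − 6·152 − 2·8 + 6·174 = 386
Policy B (C + 59, S − 34):
  C = 152 + 59 = 211
  S = 8 − 34 = -26
  J = -16 − 2·(-26) = 36
  E = 270 − 6·211 − 2·(-26) + 6·36 = -728
Policy C (S := 61, C + 26):
  C = 152 + 26 = 178
  S = 61
  J = -16 − 2·61 = -138
  E = 270 − 6·178 − 2·61 + 6·(-138) = -1748
Comparing — Policy A: E=386, Policy B: E=-728, Policy C: E=-1748. Highest is 386 (Policy A).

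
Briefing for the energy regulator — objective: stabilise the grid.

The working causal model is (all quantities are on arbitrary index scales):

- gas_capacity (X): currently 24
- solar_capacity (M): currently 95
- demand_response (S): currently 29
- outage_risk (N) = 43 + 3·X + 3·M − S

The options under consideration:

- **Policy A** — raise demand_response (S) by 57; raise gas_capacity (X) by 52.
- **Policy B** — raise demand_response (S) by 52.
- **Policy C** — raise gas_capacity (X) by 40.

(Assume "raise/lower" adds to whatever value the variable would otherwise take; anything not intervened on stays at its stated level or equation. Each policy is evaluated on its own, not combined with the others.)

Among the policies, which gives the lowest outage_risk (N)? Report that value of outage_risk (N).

Policy A (S + 57, X + 52):
  X = 24 + 52 = 76
  M = 95
  S = 29 + 57 = 86
  N = 43 + 3·76 + 3·95 − 86 = 470
Policy B (S + 52):
  X = 24
  M = 95
  S = 29 + 52 = 81
  N = 43 + 3·24 + 3·95 − 81 = 319
Policy C (X + 40):
  X = 24 + 40 = 64
  M = 95
  S = 29
  N = 43 + 3·64 + 3·95 − 29 = 491
Comparing — Policy A: N=470, Policy B: N=319, Policy C: N=491. Lowest is 319 (Policy B).

319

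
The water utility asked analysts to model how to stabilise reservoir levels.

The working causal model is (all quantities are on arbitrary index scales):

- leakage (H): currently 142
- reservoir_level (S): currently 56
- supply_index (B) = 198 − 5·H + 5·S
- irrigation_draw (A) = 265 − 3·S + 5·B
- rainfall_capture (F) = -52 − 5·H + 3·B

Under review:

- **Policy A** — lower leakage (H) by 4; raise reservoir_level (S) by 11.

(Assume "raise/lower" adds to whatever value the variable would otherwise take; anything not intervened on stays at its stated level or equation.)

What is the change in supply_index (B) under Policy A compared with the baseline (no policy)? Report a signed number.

Baseline:
  H = 142
  S = 56
  B = 198 − 5·142 + 5·56 = -232
Policy A (H − 4, S + 11):
  H = 142 − 4 = 138
  S = 56 + 11 = 67
  B = 198 − 5·138 + 5·67 = -157
Change in B: -157 − (-232) = 75

75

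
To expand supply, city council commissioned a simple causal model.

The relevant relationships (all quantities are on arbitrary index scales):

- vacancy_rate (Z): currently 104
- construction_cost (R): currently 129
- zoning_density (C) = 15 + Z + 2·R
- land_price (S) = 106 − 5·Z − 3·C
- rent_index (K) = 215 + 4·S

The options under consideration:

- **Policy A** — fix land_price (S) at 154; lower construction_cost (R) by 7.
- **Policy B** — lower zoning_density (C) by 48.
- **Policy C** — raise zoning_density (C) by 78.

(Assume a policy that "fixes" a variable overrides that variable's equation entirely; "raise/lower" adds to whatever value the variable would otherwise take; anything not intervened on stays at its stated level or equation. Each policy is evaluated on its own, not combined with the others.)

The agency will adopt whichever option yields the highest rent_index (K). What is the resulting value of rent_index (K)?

Policy A (S := 154, R − 7):
  Z = 104
  R = 129 − 7 = 122
  C = 15 + 104 + 2·122 = 363
  S = 154
  K = 215 + 4·154 = 831
Policy B (C − 48):
  Z = 104
  R = 129
  C = 15 + 104 + 2·129 (−48 from intervention) = 329
  S = 106 − 5·104 − 3·329 = -1401
  K = 215 + 4·(-1401) = -5389
Policy C (C + 78):
  Z = 104
  R = 129
  C = 15 + 104 + 2·129 (+78 from intervention) = 455
  S = 106 − 5·104 − 3·455 = -1779
  K = 215 + 4·(-1779) = -6901
Comparing — Policy A: K=831, Policy B: K=-5389, Policy C: K=-6901. Highest is 831 (Policy A).

831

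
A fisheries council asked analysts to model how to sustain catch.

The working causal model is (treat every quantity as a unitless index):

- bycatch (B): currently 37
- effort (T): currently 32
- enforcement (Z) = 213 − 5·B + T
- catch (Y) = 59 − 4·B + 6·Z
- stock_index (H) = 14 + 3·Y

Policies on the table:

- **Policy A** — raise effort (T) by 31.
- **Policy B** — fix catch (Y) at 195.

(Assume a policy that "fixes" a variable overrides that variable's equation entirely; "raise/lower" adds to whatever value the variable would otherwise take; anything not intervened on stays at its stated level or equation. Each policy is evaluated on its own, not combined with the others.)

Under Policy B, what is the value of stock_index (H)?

599

Policy B (Y := 195):
  B = 37
  T = 32
  Z = 213 − 5·37 + 32 = 60
  Y = 195
  H = 14 + 3·195 = 599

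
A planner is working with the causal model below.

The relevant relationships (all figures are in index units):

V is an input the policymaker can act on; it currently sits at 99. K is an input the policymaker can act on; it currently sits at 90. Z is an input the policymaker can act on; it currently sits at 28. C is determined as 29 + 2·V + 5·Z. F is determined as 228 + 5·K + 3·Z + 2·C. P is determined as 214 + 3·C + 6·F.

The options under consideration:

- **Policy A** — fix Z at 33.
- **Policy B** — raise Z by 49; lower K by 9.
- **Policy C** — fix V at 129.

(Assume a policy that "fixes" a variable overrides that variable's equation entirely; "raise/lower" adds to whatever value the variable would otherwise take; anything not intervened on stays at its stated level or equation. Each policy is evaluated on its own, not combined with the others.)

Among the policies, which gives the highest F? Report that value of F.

Policy A (Z := 33):
  V = 99
  K = 90
  Z = 33
  C = 29 + 2·99 + 5·33 = 392
  F = 228 + 5·90 + 3·33 + 2·392 = 1561
Policy B (Z + 49, K − 9):
  V = 99
  K = 90 − 9 = 81
  Z = 28 + 49 = 77
  C = 29 + 2·99 + 5·77 = 612
  F = 228 + 5·81 + 3·77 + 2·612 = 2088
Policy C (V := 129):
  V = 129
  K = 90
  Z = 28
  C = 29 + 2·129 + 5·28 = 427
  F = 228 + 5·90 + 3·28 + 2·427 = 1616
Comparing — Policy A: F=1561, Policy B: F=2088, Policy C: F=1616. Highest is 2088 (Policy B).

2088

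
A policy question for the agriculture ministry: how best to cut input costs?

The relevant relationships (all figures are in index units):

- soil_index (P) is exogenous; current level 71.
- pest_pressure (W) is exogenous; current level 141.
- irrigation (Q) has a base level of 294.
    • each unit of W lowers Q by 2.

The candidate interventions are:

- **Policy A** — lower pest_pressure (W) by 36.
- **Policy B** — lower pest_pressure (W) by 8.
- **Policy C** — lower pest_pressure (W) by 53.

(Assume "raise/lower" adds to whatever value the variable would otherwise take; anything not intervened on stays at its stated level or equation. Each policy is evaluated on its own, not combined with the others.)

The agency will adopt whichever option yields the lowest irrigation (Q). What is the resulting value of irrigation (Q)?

28

Policy A (W − 36):
  W = 141 − 36 = 105
  Q = 294 − 2·105 = 84
Policy B (W − 8):
  W = 141 − 8 = 133
  Q = 294 − 2·133 = 28
Policy C (W − 53):
  W = 141 − 53 = 88
  Q = 294 − 2·88 = 118
Comparing — Policy A: Q=84, Policy B: Q=28, Policy C: Q=118. Lowest is 28 (Policy B).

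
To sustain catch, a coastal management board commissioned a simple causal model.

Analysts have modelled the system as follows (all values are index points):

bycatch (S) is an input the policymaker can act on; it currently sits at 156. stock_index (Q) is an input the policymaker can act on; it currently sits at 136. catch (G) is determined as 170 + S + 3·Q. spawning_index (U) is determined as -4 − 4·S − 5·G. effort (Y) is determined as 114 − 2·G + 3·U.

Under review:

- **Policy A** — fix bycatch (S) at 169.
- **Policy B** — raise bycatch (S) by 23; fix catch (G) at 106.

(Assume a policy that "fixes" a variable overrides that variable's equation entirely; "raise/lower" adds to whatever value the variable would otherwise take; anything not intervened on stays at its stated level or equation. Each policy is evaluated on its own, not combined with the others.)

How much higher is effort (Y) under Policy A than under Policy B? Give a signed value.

-10777

Policy A (S := 169):
  S = 169
  Q = 136
  G = 170 + 169 + 3·136 = 747
  U = -4 − 4·169 − 5·747 = -4415
  Y = 114 − 2·747 + 3·(-4415) = -14625
Policy B (S + 23, G := 106):
  S = 156 + 23 = 179
  Q = 136
  G = 106
  U = -4 − 4·179 − 5·106 = -1250
  Y = 114 − 2·106 + 3·(-1250) = -3848
Y: -14625 − (-3848) = -10777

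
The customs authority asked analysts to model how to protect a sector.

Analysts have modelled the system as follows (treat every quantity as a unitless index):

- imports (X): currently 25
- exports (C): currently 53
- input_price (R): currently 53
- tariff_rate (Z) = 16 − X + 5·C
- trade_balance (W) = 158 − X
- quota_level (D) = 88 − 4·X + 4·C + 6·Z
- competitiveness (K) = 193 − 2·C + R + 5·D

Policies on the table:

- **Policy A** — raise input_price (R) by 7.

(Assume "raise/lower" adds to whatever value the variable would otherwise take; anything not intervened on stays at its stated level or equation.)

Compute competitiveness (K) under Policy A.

Policy A (R + 7):
  X = 25
  C = 53
  R = 53 + 7 = 60
  Z = 16 − 25 + 5·53 = 256
  D = 88 − 4·25 + 4·53 + 6·256 = 1736
  K = 193 − 2·53 + 60 + 5·1736 = 8827

8827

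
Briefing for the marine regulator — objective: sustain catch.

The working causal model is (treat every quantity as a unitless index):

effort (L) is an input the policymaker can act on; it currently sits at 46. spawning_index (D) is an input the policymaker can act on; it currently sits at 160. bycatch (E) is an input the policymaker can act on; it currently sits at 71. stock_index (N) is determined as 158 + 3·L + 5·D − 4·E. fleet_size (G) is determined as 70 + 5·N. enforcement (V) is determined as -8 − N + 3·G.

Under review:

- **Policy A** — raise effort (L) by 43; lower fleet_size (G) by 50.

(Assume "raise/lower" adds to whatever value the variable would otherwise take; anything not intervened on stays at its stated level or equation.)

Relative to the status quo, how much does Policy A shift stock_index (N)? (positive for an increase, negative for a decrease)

Baseline:
  L = 46
  D = 160
  E = 71
  N = 158 + 3·46 + 5·160 − 4·71 = 812
Policy A (L + 43, G − 50):
  L = 46 + 43 = 89
  D = 160
  E = 71
  N = 158 + 3·89 + 5·160 − 4·71 = 941
Change in N: 941 − 812 = 129

129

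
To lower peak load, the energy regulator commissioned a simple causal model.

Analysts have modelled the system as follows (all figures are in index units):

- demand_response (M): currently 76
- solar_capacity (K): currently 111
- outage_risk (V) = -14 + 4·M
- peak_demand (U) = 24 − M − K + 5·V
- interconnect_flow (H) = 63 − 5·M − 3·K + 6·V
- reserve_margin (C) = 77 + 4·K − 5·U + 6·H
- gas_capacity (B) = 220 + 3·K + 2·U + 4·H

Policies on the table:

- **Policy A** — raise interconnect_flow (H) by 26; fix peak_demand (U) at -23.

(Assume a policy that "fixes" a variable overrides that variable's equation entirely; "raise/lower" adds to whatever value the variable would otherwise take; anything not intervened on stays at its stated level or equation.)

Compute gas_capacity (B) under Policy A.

4971

Policy A (H + 26, U := -23):
  M = 76
  K = 111
  V = -14 + 4·76 = 290
  U = -23
  H = 63 − 5·76 − 3·111 + 6·290 (+26 from intervention) = 1116
  B = 220 + 3·111 + 2·(-23) + 4·1116 = 4971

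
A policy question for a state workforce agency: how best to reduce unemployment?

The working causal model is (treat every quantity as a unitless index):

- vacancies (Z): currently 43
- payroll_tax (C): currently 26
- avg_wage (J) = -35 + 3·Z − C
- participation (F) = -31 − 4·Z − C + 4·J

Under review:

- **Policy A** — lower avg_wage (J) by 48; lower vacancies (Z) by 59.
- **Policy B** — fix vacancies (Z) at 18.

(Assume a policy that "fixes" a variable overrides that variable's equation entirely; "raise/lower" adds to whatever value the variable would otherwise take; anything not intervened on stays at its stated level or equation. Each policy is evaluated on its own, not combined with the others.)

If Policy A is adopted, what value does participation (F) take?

-621

Policy A (J − 48, Z − 59):
  Z = 43 − 59 = -16
  C = 26
  J = -35 + 3·(-16) − 26 (−48 from intervention) = -157
  F = -31 − 4·(-16) − 26 + 4·(-157) = -621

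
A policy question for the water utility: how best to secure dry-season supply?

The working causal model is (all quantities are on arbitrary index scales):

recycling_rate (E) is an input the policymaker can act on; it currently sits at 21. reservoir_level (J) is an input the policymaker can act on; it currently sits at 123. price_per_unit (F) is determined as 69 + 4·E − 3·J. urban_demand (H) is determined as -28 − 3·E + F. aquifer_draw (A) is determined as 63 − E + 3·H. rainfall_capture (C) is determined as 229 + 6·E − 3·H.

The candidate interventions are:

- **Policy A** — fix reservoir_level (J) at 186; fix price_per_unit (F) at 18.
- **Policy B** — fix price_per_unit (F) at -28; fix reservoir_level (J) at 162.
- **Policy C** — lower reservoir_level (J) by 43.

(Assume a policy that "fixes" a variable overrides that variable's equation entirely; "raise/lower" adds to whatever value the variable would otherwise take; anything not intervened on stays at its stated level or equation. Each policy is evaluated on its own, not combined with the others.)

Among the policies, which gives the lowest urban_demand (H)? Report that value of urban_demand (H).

-178

Policy A (J := 186, F := 18):
  E = 21
  J = 186
  F = 18
  H = -28 − 3·21 + 18 = -73
Policy B (F := -28, J := 162):
  E = 21
  J = 162
  F = -28
  H = -28 − 3·21 + (-28) = -119
Policy C (J − 43):
  E = 21
  J = 123 − 43 = 80
  F = 69 + 4·21 − 3·80 = -87
  H = -28 − 3·21 + (-87) = -178
Comparing — Policy A: H=-73, Policy B: H=-119, Policy C: H=-178. Lowest is -178 (Policy C).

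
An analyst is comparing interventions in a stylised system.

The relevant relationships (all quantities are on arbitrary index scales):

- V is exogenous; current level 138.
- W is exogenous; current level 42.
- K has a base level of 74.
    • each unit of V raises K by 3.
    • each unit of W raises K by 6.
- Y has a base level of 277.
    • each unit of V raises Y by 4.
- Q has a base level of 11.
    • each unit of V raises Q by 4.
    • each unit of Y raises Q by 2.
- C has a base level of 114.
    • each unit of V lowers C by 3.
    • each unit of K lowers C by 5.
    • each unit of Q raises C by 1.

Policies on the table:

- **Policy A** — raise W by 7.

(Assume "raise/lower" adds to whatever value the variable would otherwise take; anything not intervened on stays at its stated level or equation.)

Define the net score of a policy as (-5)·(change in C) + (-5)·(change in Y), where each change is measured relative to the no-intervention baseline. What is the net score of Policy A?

Baseline:
  V = 138
  W = 42
  K = 74 + 3·138 + 6·42 = 740
  Y = 277 + 4·138 = 829
  Q = 11 + 4·138 + 2·829 = 2221
  C = 114 − 3·138 − 5·740 + 2221 = -1779
Policy A (W + 7):
  V = 138
  W = 42 + 7 = 49
  K = 74 + 3·138 + 6·49 = 782
  Y = 277 + 4·138 = 829
  Q = 11 + 4·138 + 2·829 = 2221
  C = 114 − 3·138 − 5·782 + 2221 = -1989
ΔC = -1989 − (-1779) = -210; ΔY = 829 − 829 = 0
Score = (-5)·(-210) + (-5)·0 = 1050

1050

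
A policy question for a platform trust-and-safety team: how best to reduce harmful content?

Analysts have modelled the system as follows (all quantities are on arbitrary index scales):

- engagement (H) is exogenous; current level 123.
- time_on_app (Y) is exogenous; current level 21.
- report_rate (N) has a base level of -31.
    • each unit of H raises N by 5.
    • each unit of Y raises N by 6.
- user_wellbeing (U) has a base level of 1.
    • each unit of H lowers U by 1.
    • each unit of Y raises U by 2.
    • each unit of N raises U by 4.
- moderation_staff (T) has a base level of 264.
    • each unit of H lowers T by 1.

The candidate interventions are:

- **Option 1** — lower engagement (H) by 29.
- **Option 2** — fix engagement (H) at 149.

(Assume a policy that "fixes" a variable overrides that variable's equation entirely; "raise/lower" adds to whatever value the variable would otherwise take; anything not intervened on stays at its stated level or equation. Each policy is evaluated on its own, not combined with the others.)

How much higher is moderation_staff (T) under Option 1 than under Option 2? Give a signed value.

Option 1 (H − 29):
  H = 123 − 29 = 94
  T = 264 − 94 = 170
Option 2 (H := 149):
  H = 149
  T = 264 − 149 = 115
T: 170 − 115 = 55

55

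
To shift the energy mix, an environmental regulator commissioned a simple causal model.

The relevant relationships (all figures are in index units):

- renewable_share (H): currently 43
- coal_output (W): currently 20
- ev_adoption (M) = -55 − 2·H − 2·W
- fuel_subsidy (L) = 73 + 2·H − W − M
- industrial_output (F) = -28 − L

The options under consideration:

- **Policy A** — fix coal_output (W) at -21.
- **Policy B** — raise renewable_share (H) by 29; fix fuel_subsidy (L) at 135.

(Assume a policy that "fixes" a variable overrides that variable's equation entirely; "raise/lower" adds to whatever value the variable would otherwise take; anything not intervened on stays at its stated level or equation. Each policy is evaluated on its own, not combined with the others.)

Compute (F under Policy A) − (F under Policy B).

-144

Policy A (W := -21):
  H = 43
  W = -21
  M = -55 − 2·43 − 2·(-21) = -99
  L = 73 + 2·43 − (-21) − (-99) = 279
  F = -28 − 279 = -307
Policy B (H + 29, L := 135):
  H = 43 + 29 = 72
  W = 20
  M = -55 − 2·72 − 2·20 = -239
  L = 135
  F = -28 − 135 = -163
F: -307 − (-163) = -144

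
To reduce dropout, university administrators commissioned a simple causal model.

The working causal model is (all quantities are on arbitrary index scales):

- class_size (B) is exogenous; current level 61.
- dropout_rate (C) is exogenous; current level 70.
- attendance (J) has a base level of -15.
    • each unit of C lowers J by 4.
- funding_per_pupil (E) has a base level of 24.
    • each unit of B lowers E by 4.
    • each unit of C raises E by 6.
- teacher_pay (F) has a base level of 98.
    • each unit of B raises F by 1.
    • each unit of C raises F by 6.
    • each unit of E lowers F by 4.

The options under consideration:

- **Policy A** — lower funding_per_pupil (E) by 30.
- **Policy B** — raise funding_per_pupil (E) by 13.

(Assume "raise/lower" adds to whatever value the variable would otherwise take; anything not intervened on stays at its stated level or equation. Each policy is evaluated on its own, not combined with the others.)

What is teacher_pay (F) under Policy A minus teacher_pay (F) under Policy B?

172

Policy A (E − 30):
  B = 61
  C = 70
  E = 24 − 4·61 + 6·70 (−30 from intervention) = 170
  F = 98 + 61 + 6·70 − 4·170 = -101
Policy B (E + 13):
  B = 61
  C = 70
  E = 24 − 4·61 + 6·70 (+13 from intervention) = 213
  F = 98 + 61 + 6·70 − 4·213 = -273
F: -101 − (-273) = 172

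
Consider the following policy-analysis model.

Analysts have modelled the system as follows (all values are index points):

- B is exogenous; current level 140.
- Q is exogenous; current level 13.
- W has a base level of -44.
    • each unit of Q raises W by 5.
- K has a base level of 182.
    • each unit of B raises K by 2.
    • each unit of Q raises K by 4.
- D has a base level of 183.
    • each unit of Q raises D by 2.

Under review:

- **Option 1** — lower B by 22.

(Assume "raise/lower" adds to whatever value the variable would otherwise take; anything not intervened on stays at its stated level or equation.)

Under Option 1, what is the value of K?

470

Option 1 (B − 22):
  B = 140 − 22 = 118
  Q = 13
  K = 182 + 2·118 + 4·13 = 470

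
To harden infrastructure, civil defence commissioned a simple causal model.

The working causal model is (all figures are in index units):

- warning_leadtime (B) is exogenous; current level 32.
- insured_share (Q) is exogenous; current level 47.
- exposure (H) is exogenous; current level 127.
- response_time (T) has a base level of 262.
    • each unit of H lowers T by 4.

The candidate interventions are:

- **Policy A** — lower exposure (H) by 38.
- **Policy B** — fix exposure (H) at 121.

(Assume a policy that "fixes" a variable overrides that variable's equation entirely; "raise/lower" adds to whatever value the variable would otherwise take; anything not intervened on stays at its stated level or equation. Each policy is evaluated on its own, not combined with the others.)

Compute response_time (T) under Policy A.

Policy A (H − 38):
  H = 127 − 38 = 89
  T = 262 − 4·89 = -94

-94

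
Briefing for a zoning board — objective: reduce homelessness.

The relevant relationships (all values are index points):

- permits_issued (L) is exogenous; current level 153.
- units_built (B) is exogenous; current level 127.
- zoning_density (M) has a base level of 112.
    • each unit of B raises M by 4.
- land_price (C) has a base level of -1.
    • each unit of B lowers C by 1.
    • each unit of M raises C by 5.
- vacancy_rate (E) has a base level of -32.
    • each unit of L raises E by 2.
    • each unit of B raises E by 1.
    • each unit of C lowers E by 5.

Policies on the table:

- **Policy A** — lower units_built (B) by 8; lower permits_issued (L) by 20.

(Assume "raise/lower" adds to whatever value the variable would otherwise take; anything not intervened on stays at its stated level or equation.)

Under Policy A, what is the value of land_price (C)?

2820

Policy A (B − 8, L − 20):
  B = 127 − 8 = 119
  M = 112 + 4·119 = 588
  C = -1 − 119 + 5·588 = 2820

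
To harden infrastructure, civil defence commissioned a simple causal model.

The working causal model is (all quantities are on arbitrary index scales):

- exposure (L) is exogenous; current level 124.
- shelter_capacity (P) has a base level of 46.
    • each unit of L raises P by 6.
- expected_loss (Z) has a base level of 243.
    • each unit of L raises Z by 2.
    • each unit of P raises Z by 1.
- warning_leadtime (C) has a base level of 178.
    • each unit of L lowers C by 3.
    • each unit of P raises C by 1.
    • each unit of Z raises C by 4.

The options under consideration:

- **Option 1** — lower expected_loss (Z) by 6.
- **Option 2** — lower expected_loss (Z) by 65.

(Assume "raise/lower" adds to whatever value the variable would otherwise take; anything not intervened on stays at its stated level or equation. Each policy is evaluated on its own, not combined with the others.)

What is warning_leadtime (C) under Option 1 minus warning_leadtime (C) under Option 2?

Option 1 (Z − 6):
  L = 124
  P = 46 + 6·124 = 790
  Z = 243 + 2·124 + 790 (−6 from intervention) = 1275
  C = 178 − 3·124 + 790 + 4·1275 = 5696
Option 2 (Z − 65):
  L = 124
  P = 46 + 6·124 = 790
  Z = 243 + 2·124 + 790 (−65 from intervention) = 1216
  C = 178 − 3·124 + 790 + 4·1216 = 5460
C: 5696 − 5460 = 236

236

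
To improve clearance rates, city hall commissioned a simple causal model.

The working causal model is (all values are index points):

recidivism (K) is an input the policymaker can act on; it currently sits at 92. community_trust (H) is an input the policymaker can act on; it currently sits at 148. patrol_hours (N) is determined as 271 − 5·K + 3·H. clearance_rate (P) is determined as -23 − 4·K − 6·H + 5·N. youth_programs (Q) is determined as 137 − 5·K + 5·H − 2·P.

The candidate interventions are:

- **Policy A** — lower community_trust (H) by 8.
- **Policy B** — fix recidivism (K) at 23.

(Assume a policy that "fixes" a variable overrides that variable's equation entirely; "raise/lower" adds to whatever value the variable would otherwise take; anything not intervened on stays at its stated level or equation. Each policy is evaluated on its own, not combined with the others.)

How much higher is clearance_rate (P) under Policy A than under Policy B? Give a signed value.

-2073

Policy A (H − 8):
  K = 92
  H = 148 − 8 = 140
  N = 271 − 5·92 + 3·140 = 231
  P = -23 − 4·92 − 6·140 + 5·231 = -76
Policy B (K := 23):
  K = 23
  H = 148
  N = 271 − 5·23 + 3·148 = 600
  P = -23 − 4·23 − 6·148 + 5·600 = 1997
P: -76 − 1997 = -2073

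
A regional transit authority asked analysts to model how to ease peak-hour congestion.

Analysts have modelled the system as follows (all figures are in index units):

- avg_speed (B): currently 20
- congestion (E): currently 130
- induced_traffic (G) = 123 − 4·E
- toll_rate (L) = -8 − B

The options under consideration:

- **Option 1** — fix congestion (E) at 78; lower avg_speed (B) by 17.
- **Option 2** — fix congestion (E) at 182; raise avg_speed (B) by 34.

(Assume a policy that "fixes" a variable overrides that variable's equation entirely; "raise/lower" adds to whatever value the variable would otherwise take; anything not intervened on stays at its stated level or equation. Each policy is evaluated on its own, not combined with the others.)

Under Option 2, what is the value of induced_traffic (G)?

-605

Option 2 (E := 182, B + 34):
  E = 182
  G = 123 − 4·182 = -605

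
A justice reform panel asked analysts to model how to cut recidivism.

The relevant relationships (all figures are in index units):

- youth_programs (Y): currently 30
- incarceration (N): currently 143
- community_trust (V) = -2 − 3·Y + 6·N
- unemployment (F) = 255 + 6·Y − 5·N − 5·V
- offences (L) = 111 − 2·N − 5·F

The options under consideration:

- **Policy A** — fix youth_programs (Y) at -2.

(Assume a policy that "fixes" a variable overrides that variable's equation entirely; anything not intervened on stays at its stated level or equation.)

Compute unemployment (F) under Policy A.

Policy A (Y := -2):
  Y = -2
  N = 143
  V = -2 − 3·(-2) + 6·143 = 862
  F = 255 + 6·(-2) − 5·143 − 5·862 = -4782

-4782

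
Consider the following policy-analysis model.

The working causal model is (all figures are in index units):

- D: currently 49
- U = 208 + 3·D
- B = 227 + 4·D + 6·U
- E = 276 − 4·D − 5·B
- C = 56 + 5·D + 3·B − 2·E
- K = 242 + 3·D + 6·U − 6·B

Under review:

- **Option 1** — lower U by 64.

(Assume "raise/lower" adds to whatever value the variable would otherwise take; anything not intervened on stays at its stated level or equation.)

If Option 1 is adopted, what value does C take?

28338

Option 1 (U − 64):
  D = 49
  U = 208 + 3·49 (−64 from intervention) = 291
  B = 227 + 4·49 + 6·291 = 2169
  E = 276 − 4·49 − 5·2169 = -10765
  C = 56 + 5·49 + 3·2169 − 2·(-10765) = 28338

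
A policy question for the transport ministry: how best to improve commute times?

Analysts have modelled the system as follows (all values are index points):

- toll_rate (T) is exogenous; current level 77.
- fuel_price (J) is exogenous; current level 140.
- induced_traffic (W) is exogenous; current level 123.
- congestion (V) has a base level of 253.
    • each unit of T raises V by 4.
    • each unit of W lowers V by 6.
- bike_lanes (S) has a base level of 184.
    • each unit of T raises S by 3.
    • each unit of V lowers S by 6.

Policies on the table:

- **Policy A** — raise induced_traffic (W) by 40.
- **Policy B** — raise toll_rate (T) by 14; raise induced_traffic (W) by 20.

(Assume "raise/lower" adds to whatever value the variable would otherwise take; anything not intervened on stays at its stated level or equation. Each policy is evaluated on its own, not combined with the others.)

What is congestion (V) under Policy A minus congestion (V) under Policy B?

-176

Policy A (W + 40):
  T = 77
  W = 123 + 40 = 163
  V = 253 + 4·77 − 6·163 = -417
Policy B (T + 14, W + 20):
  T = 77 + 14 = 91
  W = 123 + 20 = 143
  V = 253 + 4·91 − 6·143 = -241
V: -417 − (-241) = -176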